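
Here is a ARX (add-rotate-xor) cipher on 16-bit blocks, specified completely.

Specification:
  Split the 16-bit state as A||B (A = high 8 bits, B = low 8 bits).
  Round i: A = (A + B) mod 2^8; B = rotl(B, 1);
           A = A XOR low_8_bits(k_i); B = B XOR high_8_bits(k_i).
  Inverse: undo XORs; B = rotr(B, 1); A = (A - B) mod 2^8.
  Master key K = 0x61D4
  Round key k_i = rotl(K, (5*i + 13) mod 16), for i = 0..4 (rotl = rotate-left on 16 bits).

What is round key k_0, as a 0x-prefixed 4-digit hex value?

0x8C3A

K = 0x61D4
k_0 = rotl(K, (5*0+13) mod 16) = rotl(K, 13) = 0x8C3A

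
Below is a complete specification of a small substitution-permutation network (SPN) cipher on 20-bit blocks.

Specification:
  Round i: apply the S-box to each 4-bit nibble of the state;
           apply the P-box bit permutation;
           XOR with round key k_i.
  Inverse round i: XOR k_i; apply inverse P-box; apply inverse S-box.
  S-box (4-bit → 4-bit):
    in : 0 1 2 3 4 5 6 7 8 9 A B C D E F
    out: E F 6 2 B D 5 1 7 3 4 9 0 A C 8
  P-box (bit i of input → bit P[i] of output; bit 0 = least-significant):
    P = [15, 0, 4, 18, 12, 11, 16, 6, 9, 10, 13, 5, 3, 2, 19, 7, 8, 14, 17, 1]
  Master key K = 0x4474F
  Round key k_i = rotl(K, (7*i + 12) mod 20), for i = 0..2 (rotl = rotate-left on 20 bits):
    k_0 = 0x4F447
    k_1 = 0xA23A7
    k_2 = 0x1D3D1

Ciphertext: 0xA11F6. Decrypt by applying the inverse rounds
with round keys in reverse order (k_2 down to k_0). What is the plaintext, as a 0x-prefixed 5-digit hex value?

0x06E42

s_0 = ciphertext = 0xA11F6
s_1 = InvRound(s_0, k_2) = 0x02BA9
s_2 = InvRound(s_1, k_1) = 0xE8C3C
s_3 = InvRound(s_2, k_0) = 0x06E42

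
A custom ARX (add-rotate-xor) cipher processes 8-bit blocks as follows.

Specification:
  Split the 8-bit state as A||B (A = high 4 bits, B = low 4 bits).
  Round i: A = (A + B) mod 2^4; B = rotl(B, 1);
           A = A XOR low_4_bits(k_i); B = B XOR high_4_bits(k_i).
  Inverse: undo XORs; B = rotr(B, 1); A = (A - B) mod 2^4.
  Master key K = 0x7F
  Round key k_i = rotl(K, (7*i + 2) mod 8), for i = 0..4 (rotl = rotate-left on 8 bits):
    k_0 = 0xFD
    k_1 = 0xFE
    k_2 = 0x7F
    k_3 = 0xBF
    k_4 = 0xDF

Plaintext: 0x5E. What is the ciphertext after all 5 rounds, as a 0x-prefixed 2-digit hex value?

s_0 = plaintext = 0x5E
s_1 = Round(s_0, k_0) = 0xE2
s_2 = Round(s_1, k_1) = 0xEB
s_3 = Round(s_2, k_2) = 0x60
s_4 = Round(s_3, k_3) = 0x9B
s_5 = Round(s_4, k_4) = 0xBA

0xBA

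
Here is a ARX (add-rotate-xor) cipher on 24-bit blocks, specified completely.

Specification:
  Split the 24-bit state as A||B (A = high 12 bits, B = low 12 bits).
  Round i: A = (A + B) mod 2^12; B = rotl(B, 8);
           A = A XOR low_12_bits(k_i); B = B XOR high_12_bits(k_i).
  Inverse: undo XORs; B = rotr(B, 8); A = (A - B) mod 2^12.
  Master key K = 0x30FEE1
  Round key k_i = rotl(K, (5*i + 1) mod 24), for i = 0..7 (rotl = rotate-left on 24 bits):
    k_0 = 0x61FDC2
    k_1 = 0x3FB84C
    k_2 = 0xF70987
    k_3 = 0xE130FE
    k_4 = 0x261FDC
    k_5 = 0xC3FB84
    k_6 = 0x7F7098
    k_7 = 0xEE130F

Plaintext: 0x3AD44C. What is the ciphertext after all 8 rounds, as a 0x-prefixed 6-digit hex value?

s_0 = plaintext = 0x3AD44C
s_1 = Round(s_0, k_0) = 0xA3BA5B
s_2 = Round(s_1, k_1) = 0xCDA85E
s_3 = Round(s_2, k_2) = 0xCBF1F5
s_4 = Round(s_3, k_3) = 0xE4AB0C
s_5 = Round(s_4, k_4) = 0x68AED1
s_6 = Round(s_5, k_5) = 0xEDFDD2
s_7 = Round(s_6, k_6) = 0xC2952A
s_8 = Round(s_7, k_7) = 0x25C4B3

0x25C4B3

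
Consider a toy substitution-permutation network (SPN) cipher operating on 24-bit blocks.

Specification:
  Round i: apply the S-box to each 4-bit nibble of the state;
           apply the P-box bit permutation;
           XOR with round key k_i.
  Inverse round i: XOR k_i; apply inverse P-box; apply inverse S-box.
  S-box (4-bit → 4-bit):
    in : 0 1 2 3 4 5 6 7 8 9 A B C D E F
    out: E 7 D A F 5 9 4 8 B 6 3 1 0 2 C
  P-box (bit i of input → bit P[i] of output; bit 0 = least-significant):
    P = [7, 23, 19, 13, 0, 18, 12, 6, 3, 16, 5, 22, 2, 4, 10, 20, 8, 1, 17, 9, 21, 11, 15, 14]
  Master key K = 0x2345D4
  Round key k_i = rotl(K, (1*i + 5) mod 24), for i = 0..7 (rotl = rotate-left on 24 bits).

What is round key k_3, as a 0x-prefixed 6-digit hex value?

0x45D423

K = 0x2345D4
k_0 = rotl(K, (1*0+5) mod 24) = rotl(K, 5) = 0x68BA84
k_1 = rotl(K, (1*1+5) mod 24) = rotl(K, 6) = 0xD17508
k_2 = rotl(K, (1*2+5) mod 24) = rotl(K, 7) = 0xA2EA11
k_3 = rotl(K, (1*3+5) mod 24) = rotl(K, 8) = 0x45D423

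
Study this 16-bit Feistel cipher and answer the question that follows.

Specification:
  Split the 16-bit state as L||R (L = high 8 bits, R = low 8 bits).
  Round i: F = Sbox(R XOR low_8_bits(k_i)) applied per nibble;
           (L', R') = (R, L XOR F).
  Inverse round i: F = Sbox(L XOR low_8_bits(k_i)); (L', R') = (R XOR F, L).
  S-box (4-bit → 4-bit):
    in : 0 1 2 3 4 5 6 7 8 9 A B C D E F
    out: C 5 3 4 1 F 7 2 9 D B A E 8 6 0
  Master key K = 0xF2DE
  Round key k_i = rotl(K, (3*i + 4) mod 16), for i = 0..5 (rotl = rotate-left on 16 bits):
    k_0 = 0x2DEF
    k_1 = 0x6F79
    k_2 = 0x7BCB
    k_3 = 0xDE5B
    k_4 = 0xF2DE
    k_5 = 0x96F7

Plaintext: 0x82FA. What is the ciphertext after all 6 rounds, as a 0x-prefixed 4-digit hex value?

s_0 = plaintext = 0x82FA
s_1 = Round(s_0, k_0) = 0xFADD
s_2 = Round(s_1, k_1) = 0xDD4B
s_3 = Round(s_2, k_2) = 0x4B41
s_4 = Round(s_3, k_3) = 0x4110
s_5 = Round(s_4, k_4) = 0x10A7
s_6 = Round(s_5, k_5) = 0xA7EC

0xA7EC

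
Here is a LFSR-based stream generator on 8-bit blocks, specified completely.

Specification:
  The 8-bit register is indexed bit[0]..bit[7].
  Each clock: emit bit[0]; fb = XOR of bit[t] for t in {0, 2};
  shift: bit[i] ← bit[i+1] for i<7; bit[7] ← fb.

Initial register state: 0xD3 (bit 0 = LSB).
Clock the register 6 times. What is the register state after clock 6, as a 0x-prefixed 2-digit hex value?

0x9F

reg_0 = 0xD3
clock 1: out=1, reg = 0xE9
clock 2: out=1, reg = 0xF4
clock 3: out=0, reg = 0xFA
clock 4: out=0, reg = 0x7D
clock 5: out=1, reg = 0x3E
clock 6: out=0, reg = 0x9F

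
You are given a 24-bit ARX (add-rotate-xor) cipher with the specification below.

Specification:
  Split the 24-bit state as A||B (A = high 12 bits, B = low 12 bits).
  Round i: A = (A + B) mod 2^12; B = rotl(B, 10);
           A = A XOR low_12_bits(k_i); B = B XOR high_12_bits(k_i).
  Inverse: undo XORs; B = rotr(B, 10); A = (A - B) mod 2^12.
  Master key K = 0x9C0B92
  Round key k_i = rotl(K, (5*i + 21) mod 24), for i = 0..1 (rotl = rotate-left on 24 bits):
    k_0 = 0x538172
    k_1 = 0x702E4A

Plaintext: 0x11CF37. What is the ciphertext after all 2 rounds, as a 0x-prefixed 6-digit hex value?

s_0 = plaintext = 0x11CF37
s_1 = Round(s_0, k_0) = 0x121AF5
s_2 = Round(s_1, k_1) = 0x25C1BF

0x25C1BF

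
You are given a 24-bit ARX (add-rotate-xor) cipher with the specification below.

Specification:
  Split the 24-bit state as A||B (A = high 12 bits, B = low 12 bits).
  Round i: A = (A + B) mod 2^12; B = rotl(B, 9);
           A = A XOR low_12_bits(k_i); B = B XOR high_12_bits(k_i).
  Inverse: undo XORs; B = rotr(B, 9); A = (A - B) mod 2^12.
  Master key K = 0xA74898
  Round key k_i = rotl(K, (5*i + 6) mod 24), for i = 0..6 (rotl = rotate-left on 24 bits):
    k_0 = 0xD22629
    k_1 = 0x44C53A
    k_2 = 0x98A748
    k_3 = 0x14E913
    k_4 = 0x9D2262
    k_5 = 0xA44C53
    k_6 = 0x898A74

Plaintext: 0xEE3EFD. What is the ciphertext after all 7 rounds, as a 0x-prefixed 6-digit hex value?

s_0 = plaintext = 0xEE3EFD
s_1 = Round(s_0, k_0) = 0xBC96FD
s_2 = Round(s_1, k_1) = 0x7FCE93
s_3 = Round(s_2, k_2) = 0x1C7E58
s_4 = Round(s_3, k_3) = 0x90C085
s_5 = Round(s_4, k_4) = 0xBF33C2
s_6 = Round(s_5, k_5) = 0x3E6E3C
s_7 = Round(s_6, k_6) = 0x85615F

0x85615F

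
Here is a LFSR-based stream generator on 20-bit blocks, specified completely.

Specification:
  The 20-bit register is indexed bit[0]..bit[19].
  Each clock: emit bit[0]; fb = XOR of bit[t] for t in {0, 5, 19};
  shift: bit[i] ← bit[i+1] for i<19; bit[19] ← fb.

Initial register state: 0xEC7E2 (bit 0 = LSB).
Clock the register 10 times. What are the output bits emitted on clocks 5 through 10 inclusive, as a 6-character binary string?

reg_0 = 0xEC7E2
clock 1: out=0, reg = 0x763F1
clock 2: out=1, reg = 0x3B1F8
clock 3: out=0, reg = 0x9D8FC
clock 4: out=0, reg = 0x4EC7E
clock 5: out=0, reg = 0xA763F
clock 6: out=1, reg = 0xD3B1F
clock 7: out=1, reg = 0x69D8F
clock 8: out=1, reg = 0xB4EC7
clock 9: out=1, reg = 0x5A763
clock 10: out=1, reg = 0x2D3B1

011111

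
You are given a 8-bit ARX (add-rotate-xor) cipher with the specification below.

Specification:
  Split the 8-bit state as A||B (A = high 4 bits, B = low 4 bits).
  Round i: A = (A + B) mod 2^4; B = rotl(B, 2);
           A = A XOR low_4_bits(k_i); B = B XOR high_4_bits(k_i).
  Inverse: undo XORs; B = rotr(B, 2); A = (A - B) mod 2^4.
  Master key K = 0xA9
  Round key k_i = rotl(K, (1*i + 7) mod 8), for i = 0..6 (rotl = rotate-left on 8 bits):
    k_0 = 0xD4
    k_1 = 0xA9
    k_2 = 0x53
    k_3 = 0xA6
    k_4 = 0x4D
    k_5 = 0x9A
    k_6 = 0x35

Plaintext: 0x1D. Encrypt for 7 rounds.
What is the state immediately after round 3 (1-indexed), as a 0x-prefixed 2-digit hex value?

0xE5

s_0 = plaintext = 0x1D
s_1 = Round(s_0, k_0) = 0xAA
s_2 = Round(s_1, k_1) = 0xD0
s_3 = Round(s_2, k_2) = 0xE5
s_4 = Round(s_3, k_3) = 0x5F
s_5 = Round(s_4, k_4) = 0x9B
s_6 = Round(s_5, k_5) = 0xE7
s_7 = Round(s_6, k_6) = 0x0E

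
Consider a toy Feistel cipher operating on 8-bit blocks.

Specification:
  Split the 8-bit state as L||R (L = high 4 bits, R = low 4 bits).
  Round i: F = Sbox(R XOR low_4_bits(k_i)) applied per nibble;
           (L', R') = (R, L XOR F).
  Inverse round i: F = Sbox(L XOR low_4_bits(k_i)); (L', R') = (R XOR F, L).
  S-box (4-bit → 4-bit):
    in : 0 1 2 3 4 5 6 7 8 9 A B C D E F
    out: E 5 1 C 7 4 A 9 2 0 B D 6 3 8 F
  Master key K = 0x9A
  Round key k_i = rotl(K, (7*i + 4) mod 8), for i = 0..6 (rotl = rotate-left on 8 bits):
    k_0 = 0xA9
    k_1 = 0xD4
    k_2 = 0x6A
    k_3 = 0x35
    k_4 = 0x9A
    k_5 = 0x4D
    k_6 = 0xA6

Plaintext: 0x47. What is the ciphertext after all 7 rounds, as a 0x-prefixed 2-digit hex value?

0x46

s_0 = plaintext = 0x47
s_1 = Round(s_0, k_0) = 0x7C
s_2 = Round(s_1, k_1) = 0xC5
s_3 = Round(s_2, k_2) = 0x53
s_4 = Round(s_3, k_3) = 0x3F
s_5 = Round(s_4, k_4) = 0xF7
s_6 = Round(s_5, k_5) = 0x74
s_7 = Round(s_6, k_6) = 0x46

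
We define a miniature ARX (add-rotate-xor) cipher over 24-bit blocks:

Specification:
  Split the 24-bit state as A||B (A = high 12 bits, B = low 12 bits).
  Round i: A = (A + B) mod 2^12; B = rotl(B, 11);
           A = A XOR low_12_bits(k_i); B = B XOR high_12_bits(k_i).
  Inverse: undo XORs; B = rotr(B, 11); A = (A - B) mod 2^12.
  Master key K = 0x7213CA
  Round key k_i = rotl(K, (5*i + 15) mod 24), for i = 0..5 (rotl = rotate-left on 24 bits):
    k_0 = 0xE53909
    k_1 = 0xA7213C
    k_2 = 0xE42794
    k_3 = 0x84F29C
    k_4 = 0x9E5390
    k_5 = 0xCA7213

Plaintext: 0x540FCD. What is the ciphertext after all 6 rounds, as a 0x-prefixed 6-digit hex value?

s_0 = plaintext = 0x540FCD
s_1 = Round(s_0, k_0) = 0xC041B5
s_2 = Round(s_1, k_1) = 0xC852A8
s_3 = Round(s_2, k_2) = 0x8B9F16
s_4 = Round(s_3, k_3) = 0x553FC4
s_5 = Round(s_4, k_4) = 0x687E07
s_6 = Round(s_5, k_5) = 0x69D3A4

0x69D3A4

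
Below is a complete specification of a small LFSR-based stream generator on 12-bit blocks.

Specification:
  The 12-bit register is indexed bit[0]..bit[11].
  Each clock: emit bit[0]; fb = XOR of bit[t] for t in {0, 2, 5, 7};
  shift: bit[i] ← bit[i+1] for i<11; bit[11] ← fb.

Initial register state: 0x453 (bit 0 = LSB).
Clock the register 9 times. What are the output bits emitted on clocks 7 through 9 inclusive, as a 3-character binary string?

100

reg_0 = 0x453
clock 1: out=1, reg = 0xA29
clock 2: out=1, reg = 0x514
clock 3: out=0, reg = 0xA8A
clock 4: out=0, reg = 0xD45
clock 5: out=1, reg = 0x6A2
clock 6: out=0, reg = 0x351
clock 7: out=1, reg = 0x9A8
clock 8: out=0, reg = 0x4D4
clock 9: out=0, reg = 0x26A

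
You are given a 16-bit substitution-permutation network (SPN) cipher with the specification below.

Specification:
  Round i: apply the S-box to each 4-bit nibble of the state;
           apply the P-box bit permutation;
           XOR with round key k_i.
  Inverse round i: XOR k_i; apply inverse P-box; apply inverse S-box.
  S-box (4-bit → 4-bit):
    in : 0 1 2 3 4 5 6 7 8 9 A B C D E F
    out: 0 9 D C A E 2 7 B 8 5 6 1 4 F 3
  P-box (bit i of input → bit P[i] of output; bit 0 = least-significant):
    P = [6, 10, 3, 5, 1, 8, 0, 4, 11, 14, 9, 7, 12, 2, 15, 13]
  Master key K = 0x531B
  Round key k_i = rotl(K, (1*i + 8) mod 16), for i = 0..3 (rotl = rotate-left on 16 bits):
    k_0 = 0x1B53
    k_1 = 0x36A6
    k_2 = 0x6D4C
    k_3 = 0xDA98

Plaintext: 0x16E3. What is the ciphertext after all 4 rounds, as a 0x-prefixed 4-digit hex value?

s_0 = plaintext = 0x16E3
s_1 = Round(s_0, k_0) = 0x6A68
s_2 = Round(s_1, k_1) = 0x39C2
s_3 = Round(s_2, k_2) = 0xCDA6
s_4 = Round(s_3, k_3) = 0xCC9B

0xCC9B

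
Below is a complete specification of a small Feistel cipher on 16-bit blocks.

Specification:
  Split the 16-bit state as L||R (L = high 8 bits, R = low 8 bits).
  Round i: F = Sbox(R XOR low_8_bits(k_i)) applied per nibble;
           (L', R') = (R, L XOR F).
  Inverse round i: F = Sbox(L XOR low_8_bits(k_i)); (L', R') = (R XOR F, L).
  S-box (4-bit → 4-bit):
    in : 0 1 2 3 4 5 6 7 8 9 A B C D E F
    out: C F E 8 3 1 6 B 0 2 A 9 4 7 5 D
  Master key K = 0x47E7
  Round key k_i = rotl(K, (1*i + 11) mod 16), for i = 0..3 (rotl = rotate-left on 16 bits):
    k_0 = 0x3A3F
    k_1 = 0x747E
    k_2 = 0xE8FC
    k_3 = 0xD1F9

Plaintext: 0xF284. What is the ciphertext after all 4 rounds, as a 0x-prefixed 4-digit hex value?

0x6959

s_0 = plaintext = 0xF284
s_1 = Round(s_0, k_0) = 0x846B
s_2 = Round(s_1, k_1) = 0x6B75
s_3 = Round(s_2, k_2) = 0x7569
s_4 = Round(s_3, k_3) = 0x6959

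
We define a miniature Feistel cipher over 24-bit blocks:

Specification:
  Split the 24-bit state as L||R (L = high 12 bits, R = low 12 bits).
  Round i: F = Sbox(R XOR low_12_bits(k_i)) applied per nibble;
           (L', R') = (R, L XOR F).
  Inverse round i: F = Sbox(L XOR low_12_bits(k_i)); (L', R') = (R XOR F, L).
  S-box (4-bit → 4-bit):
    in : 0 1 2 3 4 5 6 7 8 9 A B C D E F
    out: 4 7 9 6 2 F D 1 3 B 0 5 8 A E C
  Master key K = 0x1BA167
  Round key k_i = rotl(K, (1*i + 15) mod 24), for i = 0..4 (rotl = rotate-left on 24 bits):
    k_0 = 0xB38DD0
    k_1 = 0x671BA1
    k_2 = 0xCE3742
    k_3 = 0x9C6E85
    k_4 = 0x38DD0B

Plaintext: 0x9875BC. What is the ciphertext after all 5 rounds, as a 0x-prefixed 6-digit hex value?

0x72C5AA

s_0 = plaintext = 0x9875BC
s_1 = Round(s_0, k_0) = 0x5BCA5F
s_2 = Round(s_1, k_1) = 0xA5F272
s_3 = Round(s_2, k_2) = 0x27253B
s_4 = Round(s_3, k_3) = 0x53B72C
s_5 = Round(s_4, k_4) = 0x72C5AA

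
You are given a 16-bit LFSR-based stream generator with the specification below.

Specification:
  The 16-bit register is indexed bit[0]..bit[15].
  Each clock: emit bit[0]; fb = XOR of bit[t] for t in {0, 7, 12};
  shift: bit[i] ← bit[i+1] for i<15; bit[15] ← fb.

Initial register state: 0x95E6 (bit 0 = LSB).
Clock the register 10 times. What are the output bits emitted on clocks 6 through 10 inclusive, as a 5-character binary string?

11110

reg_0 = 0x95E6
clock 1: out=0, reg = 0x4AF3
clock 2: out=1, reg = 0x2579
clock 3: out=1, reg = 0x92BC
clock 4: out=0, reg = 0x495E
clock 5: out=0, reg = 0x24AF
clock 6: out=1, reg = 0x1257
clock 7: out=1, reg = 0x092B
clock 8: out=1, reg = 0x8495
clock 9: out=1, reg = 0x424A
clock 10: out=0, reg = 0x2125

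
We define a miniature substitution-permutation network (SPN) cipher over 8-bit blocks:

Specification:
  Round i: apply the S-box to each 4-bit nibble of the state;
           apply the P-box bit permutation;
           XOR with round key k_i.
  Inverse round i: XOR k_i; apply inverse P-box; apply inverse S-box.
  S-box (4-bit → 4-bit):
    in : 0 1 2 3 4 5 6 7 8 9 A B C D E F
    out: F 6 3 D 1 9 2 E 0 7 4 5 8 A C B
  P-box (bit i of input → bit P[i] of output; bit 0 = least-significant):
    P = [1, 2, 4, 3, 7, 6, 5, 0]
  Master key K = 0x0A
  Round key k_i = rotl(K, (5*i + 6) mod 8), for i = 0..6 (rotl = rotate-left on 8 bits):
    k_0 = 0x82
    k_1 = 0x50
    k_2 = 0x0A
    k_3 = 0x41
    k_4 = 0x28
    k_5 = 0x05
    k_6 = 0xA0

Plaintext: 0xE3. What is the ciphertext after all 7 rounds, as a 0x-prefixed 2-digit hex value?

s_0 = plaintext = 0xE3
s_1 = Round(s_0, k_0) = 0xB9
s_2 = Round(s_1, k_1) = 0xE6
s_3 = Round(s_2, k_2) = 0x2F
s_4 = Round(s_3, k_3) = 0x8F
s_5 = Round(s_4, k_4) = 0x26
s_6 = Round(s_5, k_5) = 0xC1
s_7 = Round(s_6, k_6) = 0xB5

0xB5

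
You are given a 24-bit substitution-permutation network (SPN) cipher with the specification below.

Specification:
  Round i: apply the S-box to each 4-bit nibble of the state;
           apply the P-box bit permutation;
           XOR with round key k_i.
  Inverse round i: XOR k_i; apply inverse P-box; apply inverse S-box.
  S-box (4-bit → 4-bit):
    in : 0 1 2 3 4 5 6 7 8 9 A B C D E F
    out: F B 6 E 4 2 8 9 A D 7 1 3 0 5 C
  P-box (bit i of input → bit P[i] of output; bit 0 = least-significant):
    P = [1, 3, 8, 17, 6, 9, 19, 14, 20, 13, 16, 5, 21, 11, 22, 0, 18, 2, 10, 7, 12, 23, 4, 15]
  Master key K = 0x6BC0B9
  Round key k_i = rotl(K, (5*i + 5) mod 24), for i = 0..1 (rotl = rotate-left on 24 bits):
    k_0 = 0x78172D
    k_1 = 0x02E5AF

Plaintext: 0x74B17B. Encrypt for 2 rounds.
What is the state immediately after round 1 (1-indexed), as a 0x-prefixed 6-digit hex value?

s_0 = plaintext = 0x74B17B
s_1 = Round(s_0, k_0) = 0x48E34F
s_2 = Round(s_1, k_1) = 0x69C41B

0x48E34F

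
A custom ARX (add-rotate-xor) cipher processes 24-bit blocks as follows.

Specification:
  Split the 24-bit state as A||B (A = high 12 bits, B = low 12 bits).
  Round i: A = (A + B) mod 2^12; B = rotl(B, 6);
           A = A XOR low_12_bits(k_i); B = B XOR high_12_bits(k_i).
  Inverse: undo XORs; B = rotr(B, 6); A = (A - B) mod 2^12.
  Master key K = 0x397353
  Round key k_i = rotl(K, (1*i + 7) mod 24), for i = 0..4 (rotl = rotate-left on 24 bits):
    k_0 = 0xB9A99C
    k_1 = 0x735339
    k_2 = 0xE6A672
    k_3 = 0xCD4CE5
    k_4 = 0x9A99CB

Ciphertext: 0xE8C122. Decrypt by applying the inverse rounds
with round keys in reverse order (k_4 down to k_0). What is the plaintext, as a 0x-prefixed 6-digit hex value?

0x004514

s_0 = ciphertext = 0xE8C122
s_1 = InvRound(s_0, k_4) = 0x4652E2
s_2 = InvRound(s_1, k_3) = 0xAC8DB8
s_3 = InvRound(s_2, k_2) = 0x82B48F
s_4 = InvRound(s_3, k_1) = 0xC84E8E
s_5 = InvRound(s_4, k_0) = 0x004514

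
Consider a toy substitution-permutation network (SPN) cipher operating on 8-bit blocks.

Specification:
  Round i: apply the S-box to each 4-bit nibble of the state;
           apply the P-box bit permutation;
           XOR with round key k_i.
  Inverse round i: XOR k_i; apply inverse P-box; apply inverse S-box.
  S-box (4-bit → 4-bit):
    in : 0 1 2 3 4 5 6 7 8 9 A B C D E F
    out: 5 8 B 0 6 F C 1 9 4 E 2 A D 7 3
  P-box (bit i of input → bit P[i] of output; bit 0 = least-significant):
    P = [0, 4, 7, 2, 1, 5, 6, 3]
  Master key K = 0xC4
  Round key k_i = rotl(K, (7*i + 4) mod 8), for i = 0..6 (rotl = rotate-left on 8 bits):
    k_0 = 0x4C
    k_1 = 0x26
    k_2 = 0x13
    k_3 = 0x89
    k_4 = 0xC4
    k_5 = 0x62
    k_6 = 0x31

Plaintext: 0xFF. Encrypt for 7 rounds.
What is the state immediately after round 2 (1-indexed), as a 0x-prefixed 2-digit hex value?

s_0 = plaintext = 0xFF
s_1 = Round(s_0, k_0) = 0x7F
s_2 = Round(s_1, k_1) = 0x35
s_3 = Round(s_2, k_2) = 0x86
s_4 = Round(s_3, k_3) = 0x07
s_5 = Round(s_4, k_4) = 0x87
s_6 = Round(s_5, k_5) = 0x69
s_7 = Round(s_6, k_6) = 0xF9

0x35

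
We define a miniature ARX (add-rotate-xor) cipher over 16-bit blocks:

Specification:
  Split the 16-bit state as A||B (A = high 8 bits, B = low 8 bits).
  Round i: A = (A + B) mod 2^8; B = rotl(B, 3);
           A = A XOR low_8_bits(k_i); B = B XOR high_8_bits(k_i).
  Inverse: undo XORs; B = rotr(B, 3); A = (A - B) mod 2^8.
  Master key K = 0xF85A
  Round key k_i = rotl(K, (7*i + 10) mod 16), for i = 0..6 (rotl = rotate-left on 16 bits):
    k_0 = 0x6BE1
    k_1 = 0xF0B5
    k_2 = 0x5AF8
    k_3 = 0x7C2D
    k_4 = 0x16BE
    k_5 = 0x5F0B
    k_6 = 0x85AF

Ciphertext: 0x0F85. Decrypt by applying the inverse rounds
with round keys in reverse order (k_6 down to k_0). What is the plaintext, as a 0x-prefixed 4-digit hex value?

0xB5BF

s_0 = ciphertext = 0x0F85
s_1 = InvRound(s_0, k_6) = 0xA000
s_2 = InvRound(s_1, k_5) = 0xC0EB
s_3 = InvRound(s_2, k_4) = 0xBFBF
s_4 = InvRound(s_3, k_3) = 0x1A78
s_5 = InvRound(s_4, k_2) = 0x9E44
s_6 = InvRound(s_5, k_1) = 0x9596
s_7 = InvRound(s_6, k_0) = 0xB5BF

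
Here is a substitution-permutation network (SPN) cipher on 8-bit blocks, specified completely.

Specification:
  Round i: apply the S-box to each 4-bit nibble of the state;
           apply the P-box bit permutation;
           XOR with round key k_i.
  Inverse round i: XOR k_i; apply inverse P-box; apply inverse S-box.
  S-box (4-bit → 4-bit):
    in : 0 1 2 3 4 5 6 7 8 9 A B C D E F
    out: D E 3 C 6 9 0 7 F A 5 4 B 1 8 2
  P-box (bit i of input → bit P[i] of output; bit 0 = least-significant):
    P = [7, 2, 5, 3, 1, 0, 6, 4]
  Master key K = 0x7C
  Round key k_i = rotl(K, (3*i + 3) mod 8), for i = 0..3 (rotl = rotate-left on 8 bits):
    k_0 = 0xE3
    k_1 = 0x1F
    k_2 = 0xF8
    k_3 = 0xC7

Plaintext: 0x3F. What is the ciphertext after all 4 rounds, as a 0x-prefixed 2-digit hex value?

0xC9

s_0 = plaintext = 0x3F
s_1 = Round(s_0, k_0) = 0xB7
s_2 = Round(s_1, k_1) = 0xFB
s_3 = Round(s_2, k_2) = 0xD9
s_4 = Round(s_3, k_3) = 0xC9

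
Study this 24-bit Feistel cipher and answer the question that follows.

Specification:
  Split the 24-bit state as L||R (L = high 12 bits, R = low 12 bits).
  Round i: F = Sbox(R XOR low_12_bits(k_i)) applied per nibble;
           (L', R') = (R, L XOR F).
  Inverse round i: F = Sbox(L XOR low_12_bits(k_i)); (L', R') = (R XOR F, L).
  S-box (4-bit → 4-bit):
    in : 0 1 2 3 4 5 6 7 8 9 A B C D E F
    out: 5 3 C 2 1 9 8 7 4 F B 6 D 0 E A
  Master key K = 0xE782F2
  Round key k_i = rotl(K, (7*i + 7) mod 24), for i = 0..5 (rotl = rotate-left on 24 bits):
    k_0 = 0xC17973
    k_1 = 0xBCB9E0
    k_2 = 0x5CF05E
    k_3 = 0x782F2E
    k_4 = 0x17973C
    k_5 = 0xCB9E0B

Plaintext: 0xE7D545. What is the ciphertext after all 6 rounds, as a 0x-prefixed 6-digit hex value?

s_0 = plaintext = 0xE7D545
s_1 = Round(s_0, k_0) = 0x545355
s_2 = Round(s_1, k_1) = 0x355E2C
s_3 = Round(s_2, k_2) = 0xE2CD29
s_4 = Round(s_3, k_3) = 0xD2927B
s_5 = Round(s_4, k_4) = 0x27B43E
s_6 = Round(s_5, k_5) = 0x43E952

0x43E952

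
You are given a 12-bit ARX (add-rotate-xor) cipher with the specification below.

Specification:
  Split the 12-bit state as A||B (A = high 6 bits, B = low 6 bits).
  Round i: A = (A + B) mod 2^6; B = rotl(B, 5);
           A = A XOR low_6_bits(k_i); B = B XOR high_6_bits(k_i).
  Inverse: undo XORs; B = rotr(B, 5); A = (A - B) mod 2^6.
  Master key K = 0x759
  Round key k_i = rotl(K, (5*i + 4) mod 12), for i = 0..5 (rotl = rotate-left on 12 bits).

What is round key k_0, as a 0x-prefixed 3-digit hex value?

0x597

K = 0x759
k_0 = rotl(K, (5*0+4) mod 12) = rotl(K, 4) = 0x597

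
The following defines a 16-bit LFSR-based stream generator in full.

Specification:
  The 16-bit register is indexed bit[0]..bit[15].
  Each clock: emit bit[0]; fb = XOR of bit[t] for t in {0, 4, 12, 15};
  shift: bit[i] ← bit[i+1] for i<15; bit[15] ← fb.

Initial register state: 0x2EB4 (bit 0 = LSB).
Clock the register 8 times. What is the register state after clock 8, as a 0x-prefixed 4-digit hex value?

0x5B2E

reg_0 = 0x2EB4
clock 1: out=0, reg = 0x975A
clock 2: out=0, reg = 0xCBAD
clock 3: out=1, reg = 0x65D6
clock 4: out=0, reg = 0xB2EB
clock 5: out=1, reg = 0xD975
clock 6: out=1, reg = 0x6CBA
clock 7: out=0, reg = 0xB65D
clock 8: out=1, reg = 0x5B2E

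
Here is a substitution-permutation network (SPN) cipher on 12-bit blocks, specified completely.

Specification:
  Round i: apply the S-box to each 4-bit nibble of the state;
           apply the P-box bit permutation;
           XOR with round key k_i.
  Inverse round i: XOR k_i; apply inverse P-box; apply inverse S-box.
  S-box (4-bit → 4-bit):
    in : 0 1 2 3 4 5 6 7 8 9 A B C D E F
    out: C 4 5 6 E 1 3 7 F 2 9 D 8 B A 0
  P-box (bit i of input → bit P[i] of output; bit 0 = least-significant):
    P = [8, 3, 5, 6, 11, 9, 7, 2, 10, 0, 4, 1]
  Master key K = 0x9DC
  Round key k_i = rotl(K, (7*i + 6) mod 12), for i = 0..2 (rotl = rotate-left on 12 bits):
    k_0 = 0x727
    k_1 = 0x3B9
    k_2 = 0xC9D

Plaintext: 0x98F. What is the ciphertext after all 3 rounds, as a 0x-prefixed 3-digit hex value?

0xED6

s_0 = plaintext = 0x98F
s_1 = Round(s_0, k_0) = 0xDA2
s_2 = Round(s_1, k_1) = 0xE9E
s_3 = Round(s_2, k_2) = 0xED6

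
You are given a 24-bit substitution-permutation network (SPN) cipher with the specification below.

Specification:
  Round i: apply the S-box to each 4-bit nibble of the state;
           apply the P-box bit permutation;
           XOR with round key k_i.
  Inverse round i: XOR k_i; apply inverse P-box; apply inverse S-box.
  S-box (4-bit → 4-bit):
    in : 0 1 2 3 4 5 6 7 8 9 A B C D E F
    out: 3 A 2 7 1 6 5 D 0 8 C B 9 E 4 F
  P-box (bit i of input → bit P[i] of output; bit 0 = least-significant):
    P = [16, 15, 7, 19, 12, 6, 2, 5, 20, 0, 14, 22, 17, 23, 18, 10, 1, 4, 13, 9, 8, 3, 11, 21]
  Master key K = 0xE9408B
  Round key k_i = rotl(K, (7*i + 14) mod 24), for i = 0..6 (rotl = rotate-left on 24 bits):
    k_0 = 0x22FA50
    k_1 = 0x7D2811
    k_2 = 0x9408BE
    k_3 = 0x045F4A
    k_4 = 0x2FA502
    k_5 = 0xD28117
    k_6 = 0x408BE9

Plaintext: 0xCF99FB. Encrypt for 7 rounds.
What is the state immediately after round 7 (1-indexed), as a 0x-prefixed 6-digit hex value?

s_0 = plaintext = 0xCF99FB
s_1 = Round(s_0, k_0) = 0x4B4D26
s_2 = Round(s_1, k_1) = 0x3E6BC2
s_3 = Round(s_2, k_2) = 0xC2B197
s_4 = Round(s_3, k_3) = 0xEF5AFB
s_5 = Round(s_4, k_4) = 0xE25F74
s_6 = Round(s_5, k_5) = 0x07D922
s_7 = Round(s_6, k_6) = 0x842CA3

0x842CA3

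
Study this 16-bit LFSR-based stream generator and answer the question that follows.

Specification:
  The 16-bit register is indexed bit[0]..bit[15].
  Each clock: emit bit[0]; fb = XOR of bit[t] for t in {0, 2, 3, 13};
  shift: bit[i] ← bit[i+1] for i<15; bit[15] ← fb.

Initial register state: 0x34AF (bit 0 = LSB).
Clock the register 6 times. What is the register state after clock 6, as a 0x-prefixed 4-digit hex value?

reg_0 = 0x34AF
clock 1: out=1, reg = 0x1A57
clock 2: out=1, reg = 0x0D2B
clock 3: out=1, reg = 0x0695
clock 4: out=1, reg = 0x034A
clock 5: out=0, reg = 0x81A5
clock 6: out=1, reg = 0x40D2

0x40D2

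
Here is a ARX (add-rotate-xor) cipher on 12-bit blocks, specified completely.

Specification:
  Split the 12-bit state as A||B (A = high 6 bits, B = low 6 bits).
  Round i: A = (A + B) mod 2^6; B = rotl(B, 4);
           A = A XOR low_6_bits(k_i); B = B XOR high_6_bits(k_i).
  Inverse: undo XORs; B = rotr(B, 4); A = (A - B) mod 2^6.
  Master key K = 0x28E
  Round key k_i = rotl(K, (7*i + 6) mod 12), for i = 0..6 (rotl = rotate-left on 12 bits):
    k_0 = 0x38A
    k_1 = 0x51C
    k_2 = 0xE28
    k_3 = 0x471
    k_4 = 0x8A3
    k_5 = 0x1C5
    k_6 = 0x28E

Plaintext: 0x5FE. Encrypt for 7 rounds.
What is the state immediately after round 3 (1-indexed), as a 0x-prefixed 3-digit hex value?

0x03B

s_0 = plaintext = 0x5FE
s_1 = Round(s_0, k_0) = 0x7E1
s_2 = Round(s_1, k_1) = 0x70C
s_3 = Round(s_2, k_2) = 0x03B
s_4 = Round(s_3, k_3) = 0x2AF
s_5 = Round(s_4, k_4) = 0x699
s_6 = Round(s_5, k_5) = 0xD91
s_7 = Round(s_6, k_6) = 0x25E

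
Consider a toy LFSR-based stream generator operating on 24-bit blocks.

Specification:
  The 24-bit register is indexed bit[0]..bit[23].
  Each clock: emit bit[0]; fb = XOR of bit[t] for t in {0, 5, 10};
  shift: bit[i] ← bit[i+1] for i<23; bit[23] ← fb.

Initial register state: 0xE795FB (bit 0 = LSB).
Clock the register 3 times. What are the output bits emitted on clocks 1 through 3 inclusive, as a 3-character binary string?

reg_0 = 0xE795FB
clock 1: out=1, reg = 0xF3CAFD
clock 2: out=1, reg = 0x79E57E
clock 3: out=0, reg = 0x3CF2BF

110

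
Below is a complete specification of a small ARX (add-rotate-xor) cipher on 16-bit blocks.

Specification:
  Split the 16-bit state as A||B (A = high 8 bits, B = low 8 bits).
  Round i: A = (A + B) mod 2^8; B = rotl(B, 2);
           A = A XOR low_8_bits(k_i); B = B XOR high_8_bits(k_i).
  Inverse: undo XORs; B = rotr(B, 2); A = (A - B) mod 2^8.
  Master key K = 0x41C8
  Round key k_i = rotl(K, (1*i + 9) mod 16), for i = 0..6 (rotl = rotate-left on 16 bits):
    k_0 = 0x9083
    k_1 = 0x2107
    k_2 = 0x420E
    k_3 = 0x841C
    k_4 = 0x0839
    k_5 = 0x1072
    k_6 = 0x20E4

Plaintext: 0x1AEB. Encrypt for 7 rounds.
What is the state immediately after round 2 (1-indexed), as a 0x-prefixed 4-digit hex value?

s_0 = plaintext = 0x1AEB
s_1 = Round(s_0, k_0) = 0x863F
s_2 = Round(s_1, k_1) = 0xC2DD
s_3 = Round(s_2, k_2) = 0x9135
s_4 = Round(s_3, k_3) = 0xDA50
s_5 = Round(s_4, k_4) = 0x1349
s_6 = Round(s_5, k_5) = 0x2E35
s_7 = Round(s_6, k_6) = 0x87F4

0xC2DD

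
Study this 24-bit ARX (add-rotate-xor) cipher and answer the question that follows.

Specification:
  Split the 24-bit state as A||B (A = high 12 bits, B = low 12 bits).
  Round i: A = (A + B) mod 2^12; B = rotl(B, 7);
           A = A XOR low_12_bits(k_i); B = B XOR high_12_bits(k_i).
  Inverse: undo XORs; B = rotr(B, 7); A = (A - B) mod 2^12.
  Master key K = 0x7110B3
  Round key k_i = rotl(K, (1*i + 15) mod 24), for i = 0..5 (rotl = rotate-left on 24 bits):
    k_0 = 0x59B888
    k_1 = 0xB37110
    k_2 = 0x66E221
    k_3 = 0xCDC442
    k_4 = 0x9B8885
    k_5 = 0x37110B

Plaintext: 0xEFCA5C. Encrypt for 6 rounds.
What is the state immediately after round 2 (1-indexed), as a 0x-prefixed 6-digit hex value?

0xC89FE9

s_0 = plaintext = 0xEFCA5C
s_1 = Round(s_0, k_0) = 0x1D0BC9
s_2 = Round(s_1, k_1) = 0xC89FE9
s_3 = Round(s_2, k_2) = 0xE53291
s_4 = Round(s_3, k_3) = 0x4A6448
s_5 = Round(s_4, k_4) = 0x06BD9A
s_6 = Round(s_5, k_5) = 0xF0EE1D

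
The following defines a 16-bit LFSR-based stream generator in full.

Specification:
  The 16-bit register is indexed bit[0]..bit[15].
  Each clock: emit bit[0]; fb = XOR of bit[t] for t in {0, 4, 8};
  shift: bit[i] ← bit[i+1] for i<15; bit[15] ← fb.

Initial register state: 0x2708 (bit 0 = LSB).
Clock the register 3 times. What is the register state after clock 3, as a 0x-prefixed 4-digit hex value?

0xE4E1

reg_0 = 0x2708
clock 1: out=0, reg = 0x9384
clock 2: out=0, reg = 0xC9C2
clock 3: out=0, reg = 0xE4E1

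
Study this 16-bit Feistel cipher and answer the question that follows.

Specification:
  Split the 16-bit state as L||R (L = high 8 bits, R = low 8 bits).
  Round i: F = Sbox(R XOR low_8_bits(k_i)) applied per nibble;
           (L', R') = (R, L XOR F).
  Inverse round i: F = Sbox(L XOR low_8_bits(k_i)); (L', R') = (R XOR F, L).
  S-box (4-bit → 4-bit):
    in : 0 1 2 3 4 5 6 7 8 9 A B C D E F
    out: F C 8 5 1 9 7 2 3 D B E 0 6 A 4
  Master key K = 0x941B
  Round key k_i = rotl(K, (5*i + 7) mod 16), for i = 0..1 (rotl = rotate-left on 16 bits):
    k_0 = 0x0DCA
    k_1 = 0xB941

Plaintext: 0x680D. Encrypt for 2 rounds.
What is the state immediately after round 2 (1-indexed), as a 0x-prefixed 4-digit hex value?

s_0 = plaintext = 0x680D
s_1 = Round(s_0, k_0) = 0x0D6A
s_2 = Round(s_1, k_1) = 0x6A83

0x6A83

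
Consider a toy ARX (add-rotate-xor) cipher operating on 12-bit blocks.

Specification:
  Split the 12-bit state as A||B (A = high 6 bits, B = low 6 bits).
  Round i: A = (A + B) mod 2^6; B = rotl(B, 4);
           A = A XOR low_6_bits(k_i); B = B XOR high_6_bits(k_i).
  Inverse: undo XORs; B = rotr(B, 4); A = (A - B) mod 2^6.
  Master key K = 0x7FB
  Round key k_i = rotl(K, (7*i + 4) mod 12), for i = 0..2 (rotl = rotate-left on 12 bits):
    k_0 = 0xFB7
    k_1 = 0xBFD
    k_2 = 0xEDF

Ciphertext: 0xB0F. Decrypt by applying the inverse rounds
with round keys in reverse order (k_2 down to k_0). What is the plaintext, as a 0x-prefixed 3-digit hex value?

s_0 = ciphertext = 0xB0F
s_1 = InvRound(s_0, k_2) = 0x813
s_2 = InvRound(s_1, k_1) = 0xAB3
s_3 = InvRound(s_2, k_0) = 0xA74

0xA74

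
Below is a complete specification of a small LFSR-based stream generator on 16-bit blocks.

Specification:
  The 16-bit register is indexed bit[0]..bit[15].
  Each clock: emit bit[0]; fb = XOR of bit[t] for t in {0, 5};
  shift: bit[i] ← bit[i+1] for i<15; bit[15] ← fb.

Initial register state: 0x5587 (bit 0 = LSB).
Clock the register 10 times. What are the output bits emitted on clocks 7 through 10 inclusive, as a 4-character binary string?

reg_0 = 0x5587
clock 1: out=1, reg = 0xAAC3
clock 2: out=1, reg = 0xD561
clock 3: out=1, reg = 0x6AB0
clock 4: out=0, reg = 0xB558
clock 5: out=0, reg = 0x5AAC
clock 6: out=0, reg = 0xAD56
clock 7: out=0, reg = 0x56AB
clock 8: out=1, reg = 0x2B55
clock 9: out=1, reg = 0x95AA
clock 10: out=0, reg = 0xCAD5

0110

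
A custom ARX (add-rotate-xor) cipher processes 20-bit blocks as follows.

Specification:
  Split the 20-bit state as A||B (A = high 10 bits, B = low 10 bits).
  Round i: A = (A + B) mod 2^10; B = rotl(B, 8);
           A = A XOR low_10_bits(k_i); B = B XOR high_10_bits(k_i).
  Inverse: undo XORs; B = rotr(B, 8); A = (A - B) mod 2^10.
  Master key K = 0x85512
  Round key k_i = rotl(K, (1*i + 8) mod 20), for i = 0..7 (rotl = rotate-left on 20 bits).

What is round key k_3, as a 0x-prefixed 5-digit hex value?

0x8942A

K = 0x85512
k_0 = rotl(K, (1*0+8) mod 20) = rotl(K, 8) = 0x51285
k_1 = rotl(K, (1*1+8) mod 20) = rotl(K, 9) = 0xA250A
k_2 = rotl(K, (1*2+8) mod 20) = rotl(K, 10) = 0x44A15
k_3 = rotl(K, (1*3+8) mod 20) = rotl(K, 11) = 0x8942A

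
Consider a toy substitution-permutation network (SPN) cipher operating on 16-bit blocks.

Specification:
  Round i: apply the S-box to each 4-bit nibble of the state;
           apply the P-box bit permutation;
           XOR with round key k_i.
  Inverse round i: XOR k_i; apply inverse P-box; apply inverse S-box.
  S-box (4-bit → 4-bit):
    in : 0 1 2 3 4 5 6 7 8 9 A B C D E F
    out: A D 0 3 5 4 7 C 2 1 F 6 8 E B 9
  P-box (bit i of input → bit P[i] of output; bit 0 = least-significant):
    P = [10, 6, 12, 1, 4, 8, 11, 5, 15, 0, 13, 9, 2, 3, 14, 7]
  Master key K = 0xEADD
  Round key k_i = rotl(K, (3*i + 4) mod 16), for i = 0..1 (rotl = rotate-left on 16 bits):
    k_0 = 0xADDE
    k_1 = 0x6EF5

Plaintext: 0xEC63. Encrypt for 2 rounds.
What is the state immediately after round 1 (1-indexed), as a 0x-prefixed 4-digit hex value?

s_0 = plaintext = 0xEC63
s_1 = Round(s_0, k_0) = 0xA202
s_2 = Round(s_1, k_1) = 0x2F59

0xA202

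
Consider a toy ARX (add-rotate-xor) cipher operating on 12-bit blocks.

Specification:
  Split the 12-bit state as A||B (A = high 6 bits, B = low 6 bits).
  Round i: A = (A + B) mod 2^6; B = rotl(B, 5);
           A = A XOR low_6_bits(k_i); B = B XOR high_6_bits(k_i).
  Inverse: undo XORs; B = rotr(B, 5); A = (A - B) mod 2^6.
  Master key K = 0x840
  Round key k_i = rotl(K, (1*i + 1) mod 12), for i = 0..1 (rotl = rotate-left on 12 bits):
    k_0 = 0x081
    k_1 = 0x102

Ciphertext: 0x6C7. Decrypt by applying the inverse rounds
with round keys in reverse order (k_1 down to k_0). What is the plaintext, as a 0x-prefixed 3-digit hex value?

0x288

s_0 = ciphertext = 0x6C7
s_1 = InvRound(s_0, k_1) = 0x4C6
s_2 = InvRound(s_1, k_0) = 0x288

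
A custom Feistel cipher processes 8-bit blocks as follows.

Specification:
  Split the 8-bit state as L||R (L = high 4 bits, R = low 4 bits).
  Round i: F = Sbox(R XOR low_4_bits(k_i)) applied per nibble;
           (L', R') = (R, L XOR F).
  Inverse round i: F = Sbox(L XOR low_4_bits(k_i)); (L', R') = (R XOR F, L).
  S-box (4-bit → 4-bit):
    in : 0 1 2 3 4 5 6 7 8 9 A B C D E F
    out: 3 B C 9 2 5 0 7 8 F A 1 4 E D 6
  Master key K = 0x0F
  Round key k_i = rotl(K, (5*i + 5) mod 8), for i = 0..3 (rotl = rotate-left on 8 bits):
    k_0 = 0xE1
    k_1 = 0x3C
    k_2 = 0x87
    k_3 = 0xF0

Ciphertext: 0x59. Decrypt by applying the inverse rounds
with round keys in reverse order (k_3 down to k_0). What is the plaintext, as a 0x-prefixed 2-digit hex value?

0x14

s_0 = ciphertext = 0x59
s_1 = InvRound(s_0, k_3) = 0xC5
s_2 = InvRound(s_1, k_2) = 0x4C
s_3 = InvRound(s_2, k_1) = 0x44
s_4 = InvRound(s_3, k_0) = 0x14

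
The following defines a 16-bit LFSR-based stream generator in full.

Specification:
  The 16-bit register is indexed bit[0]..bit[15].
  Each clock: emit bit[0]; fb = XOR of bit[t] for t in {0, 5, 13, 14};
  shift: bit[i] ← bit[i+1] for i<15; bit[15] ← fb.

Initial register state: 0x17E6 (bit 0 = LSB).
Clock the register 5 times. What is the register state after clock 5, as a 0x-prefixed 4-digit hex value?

reg_0 = 0x17E6
clock 1: out=0, reg = 0x8BF3
clock 2: out=1, reg = 0x45F9
clock 3: out=1, reg = 0xA2FC
clock 4: out=0, reg = 0x517E
clock 5: out=0, reg = 0x28BF

0x28BF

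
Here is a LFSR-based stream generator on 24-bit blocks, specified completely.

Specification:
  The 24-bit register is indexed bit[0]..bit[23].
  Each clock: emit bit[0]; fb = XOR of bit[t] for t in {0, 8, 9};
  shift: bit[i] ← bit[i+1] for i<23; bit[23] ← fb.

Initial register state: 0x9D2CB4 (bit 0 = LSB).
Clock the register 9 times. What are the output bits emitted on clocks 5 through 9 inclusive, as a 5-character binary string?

11010

reg_0 = 0x9D2CB4
clock 1: out=0, reg = 0x4E965A
clock 2: out=0, reg = 0xA74B2D
clock 3: out=1, reg = 0xD3A596
clock 4: out=0, reg = 0xE9D2CB
clock 5: out=1, reg = 0x74E965
clock 6: out=1, reg = 0x3A74B2
clock 7: out=0, reg = 0x1D3A59
clock 8: out=1, reg = 0x0E9D2C
clock 9: out=0, reg = 0x874E96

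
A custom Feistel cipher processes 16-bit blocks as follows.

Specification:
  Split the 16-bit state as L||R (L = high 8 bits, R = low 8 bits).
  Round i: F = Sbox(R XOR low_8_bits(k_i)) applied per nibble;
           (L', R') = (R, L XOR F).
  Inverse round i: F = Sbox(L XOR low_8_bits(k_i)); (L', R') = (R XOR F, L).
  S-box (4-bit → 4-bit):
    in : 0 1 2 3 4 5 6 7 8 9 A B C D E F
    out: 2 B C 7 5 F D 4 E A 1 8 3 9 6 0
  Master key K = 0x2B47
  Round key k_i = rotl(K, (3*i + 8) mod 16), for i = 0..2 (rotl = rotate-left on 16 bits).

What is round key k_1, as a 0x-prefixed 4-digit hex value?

K = 0x2B47
k_0 = rotl(K, (3*0+8) mod 16) = rotl(K, 8) = 0x472B
k_1 = rotl(K, (3*1+8) mod 16) = rotl(K, 11) = 0x395A

0x395A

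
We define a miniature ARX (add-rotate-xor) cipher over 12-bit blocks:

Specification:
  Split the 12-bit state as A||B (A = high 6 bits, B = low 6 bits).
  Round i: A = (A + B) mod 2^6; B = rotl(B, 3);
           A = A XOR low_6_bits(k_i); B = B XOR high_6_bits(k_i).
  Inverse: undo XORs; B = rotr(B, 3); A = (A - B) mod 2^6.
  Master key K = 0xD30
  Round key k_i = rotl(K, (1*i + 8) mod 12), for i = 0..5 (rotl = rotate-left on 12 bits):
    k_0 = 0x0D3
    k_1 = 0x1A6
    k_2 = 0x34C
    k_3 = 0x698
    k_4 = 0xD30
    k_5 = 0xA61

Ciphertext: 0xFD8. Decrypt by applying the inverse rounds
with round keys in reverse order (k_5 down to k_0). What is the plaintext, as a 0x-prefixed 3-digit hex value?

0x1FA

s_0 = ciphertext = 0xFD8
s_1 = InvRound(s_0, k_5) = 0x40E
s_2 = InvRound(s_1, k_4) = 0x257
s_3 = InvRound(s_2, k_3) = 0xA29
s_4 = InvRound(s_3, k_2) = 0x024
s_5 = InvRound(s_4, k_1) = 0x494
s_6 = InvRound(s_5, k_0) = 0x1FA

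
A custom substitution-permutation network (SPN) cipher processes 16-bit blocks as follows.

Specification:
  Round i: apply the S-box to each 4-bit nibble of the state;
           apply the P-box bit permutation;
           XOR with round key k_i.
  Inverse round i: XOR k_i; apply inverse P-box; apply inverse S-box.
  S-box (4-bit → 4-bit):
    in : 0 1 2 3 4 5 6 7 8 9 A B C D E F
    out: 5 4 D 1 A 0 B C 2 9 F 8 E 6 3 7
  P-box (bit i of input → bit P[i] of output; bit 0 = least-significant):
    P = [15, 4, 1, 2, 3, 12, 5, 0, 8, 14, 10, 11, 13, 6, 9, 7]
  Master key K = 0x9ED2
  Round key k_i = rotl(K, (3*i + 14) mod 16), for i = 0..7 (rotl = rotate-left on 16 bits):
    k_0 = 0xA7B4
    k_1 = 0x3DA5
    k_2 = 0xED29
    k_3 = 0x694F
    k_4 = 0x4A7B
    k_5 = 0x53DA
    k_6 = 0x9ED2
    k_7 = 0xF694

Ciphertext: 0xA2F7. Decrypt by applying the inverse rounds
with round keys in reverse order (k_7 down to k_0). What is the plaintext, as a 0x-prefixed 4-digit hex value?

s_0 = ciphertext = 0xA2F7
s_1 = InvRound(s_0, k_7) = 0x8DC1
s_2 = InvRound(s_1, k_6) = 0x134D
s_3 = InvRound(s_2, k_5) = 0xB8BC
s_4 = InvRound(s_3, k_4) = 0xA842
s_5 = InvRound(s_4, k_3) = 0x5E99
s_6 = InvRound(s_5, k_2) = 0x23DE
s_7 = InvRound(s_6, k_1) = 0xD7AD
s_8 = InvRound(s_7, k_0) = 0x3868

0x3868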